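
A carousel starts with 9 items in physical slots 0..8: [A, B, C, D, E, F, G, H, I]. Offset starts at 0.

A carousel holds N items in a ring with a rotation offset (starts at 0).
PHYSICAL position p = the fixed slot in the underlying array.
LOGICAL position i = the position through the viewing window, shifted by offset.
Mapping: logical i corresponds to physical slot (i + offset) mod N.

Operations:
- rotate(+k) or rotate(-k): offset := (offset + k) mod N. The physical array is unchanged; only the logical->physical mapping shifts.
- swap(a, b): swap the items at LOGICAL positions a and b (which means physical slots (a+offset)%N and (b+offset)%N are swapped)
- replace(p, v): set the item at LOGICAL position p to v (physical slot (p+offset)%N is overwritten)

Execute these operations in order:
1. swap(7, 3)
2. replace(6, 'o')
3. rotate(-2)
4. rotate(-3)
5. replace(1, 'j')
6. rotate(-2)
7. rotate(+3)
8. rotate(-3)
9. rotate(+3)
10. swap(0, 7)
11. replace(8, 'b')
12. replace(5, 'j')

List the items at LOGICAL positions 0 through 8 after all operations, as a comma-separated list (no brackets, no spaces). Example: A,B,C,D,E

Answer: H,o,D,I,A,j,C,j,b

Derivation:
After op 1 (swap(7, 3)): offset=0, physical=[A,B,C,H,E,F,G,D,I], logical=[A,B,C,H,E,F,G,D,I]
After op 2 (replace(6, 'o')): offset=0, physical=[A,B,C,H,E,F,o,D,I], logical=[A,B,C,H,E,F,o,D,I]
After op 3 (rotate(-2)): offset=7, physical=[A,B,C,H,E,F,o,D,I], logical=[D,I,A,B,C,H,E,F,o]
After op 4 (rotate(-3)): offset=4, physical=[A,B,C,H,E,F,o,D,I], logical=[E,F,o,D,I,A,B,C,H]
After op 5 (replace(1, 'j')): offset=4, physical=[A,B,C,H,E,j,o,D,I], logical=[E,j,o,D,I,A,B,C,H]
After op 6 (rotate(-2)): offset=2, physical=[A,B,C,H,E,j,o,D,I], logical=[C,H,E,j,o,D,I,A,B]
After op 7 (rotate(+3)): offset=5, physical=[A,B,C,H,E,j,o,D,I], logical=[j,o,D,I,A,B,C,H,E]
After op 8 (rotate(-3)): offset=2, physical=[A,B,C,H,E,j,o,D,I], logical=[C,H,E,j,o,D,I,A,B]
After op 9 (rotate(+3)): offset=5, physical=[A,B,C,H,E,j,o,D,I], logical=[j,o,D,I,A,B,C,H,E]
After op 10 (swap(0, 7)): offset=5, physical=[A,B,C,j,E,H,o,D,I], logical=[H,o,D,I,A,B,C,j,E]
After op 11 (replace(8, 'b')): offset=5, physical=[A,B,C,j,b,H,o,D,I], logical=[H,o,D,I,A,B,C,j,b]
After op 12 (replace(5, 'j')): offset=5, physical=[A,j,C,j,b,H,o,D,I], logical=[H,o,D,I,A,j,C,j,b]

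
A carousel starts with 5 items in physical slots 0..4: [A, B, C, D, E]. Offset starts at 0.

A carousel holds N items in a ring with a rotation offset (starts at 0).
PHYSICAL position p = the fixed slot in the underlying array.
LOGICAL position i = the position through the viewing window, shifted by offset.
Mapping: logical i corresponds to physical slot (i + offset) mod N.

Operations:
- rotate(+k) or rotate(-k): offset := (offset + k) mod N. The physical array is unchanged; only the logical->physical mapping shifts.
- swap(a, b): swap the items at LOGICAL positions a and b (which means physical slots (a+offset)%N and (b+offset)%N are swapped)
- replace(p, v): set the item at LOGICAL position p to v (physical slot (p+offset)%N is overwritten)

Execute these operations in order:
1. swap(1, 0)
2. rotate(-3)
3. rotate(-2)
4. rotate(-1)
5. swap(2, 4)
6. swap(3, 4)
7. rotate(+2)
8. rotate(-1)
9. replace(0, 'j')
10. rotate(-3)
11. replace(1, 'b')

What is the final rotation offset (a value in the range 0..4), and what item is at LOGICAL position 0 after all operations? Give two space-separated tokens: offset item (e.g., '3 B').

Answer: 2 A

Derivation:
After op 1 (swap(1, 0)): offset=0, physical=[B,A,C,D,E], logical=[B,A,C,D,E]
After op 2 (rotate(-3)): offset=2, physical=[B,A,C,D,E], logical=[C,D,E,B,A]
After op 3 (rotate(-2)): offset=0, physical=[B,A,C,D,E], logical=[B,A,C,D,E]
After op 4 (rotate(-1)): offset=4, physical=[B,A,C,D,E], logical=[E,B,A,C,D]
After op 5 (swap(2, 4)): offset=4, physical=[B,D,C,A,E], logical=[E,B,D,C,A]
After op 6 (swap(3, 4)): offset=4, physical=[B,D,A,C,E], logical=[E,B,D,A,C]
After op 7 (rotate(+2)): offset=1, physical=[B,D,A,C,E], logical=[D,A,C,E,B]
After op 8 (rotate(-1)): offset=0, physical=[B,D,A,C,E], logical=[B,D,A,C,E]
After op 9 (replace(0, 'j')): offset=0, physical=[j,D,A,C,E], logical=[j,D,A,C,E]
After op 10 (rotate(-3)): offset=2, physical=[j,D,A,C,E], logical=[A,C,E,j,D]
After op 11 (replace(1, 'b')): offset=2, physical=[j,D,A,b,E], logical=[A,b,E,j,D]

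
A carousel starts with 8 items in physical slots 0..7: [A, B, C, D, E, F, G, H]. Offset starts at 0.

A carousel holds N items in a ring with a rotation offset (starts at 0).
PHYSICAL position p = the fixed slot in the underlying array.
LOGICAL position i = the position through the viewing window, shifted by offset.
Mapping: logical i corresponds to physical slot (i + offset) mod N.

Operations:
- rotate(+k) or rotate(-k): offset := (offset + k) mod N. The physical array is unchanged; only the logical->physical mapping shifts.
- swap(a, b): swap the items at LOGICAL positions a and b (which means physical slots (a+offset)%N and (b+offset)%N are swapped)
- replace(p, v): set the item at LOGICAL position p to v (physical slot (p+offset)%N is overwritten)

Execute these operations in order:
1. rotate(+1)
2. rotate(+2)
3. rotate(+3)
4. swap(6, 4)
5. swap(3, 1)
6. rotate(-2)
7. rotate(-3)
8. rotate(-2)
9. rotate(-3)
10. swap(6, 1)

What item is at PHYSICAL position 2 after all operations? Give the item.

Answer: F

Derivation:
After op 1 (rotate(+1)): offset=1, physical=[A,B,C,D,E,F,G,H], logical=[B,C,D,E,F,G,H,A]
After op 2 (rotate(+2)): offset=3, physical=[A,B,C,D,E,F,G,H], logical=[D,E,F,G,H,A,B,C]
After op 3 (rotate(+3)): offset=6, physical=[A,B,C,D,E,F,G,H], logical=[G,H,A,B,C,D,E,F]
After op 4 (swap(6, 4)): offset=6, physical=[A,B,E,D,C,F,G,H], logical=[G,H,A,B,E,D,C,F]
After op 5 (swap(3, 1)): offset=6, physical=[A,H,E,D,C,F,G,B], logical=[G,B,A,H,E,D,C,F]
After op 6 (rotate(-2)): offset=4, physical=[A,H,E,D,C,F,G,B], logical=[C,F,G,B,A,H,E,D]
After op 7 (rotate(-3)): offset=1, physical=[A,H,E,D,C,F,G,B], logical=[H,E,D,C,F,G,B,A]
After op 8 (rotate(-2)): offset=7, physical=[A,H,E,D,C,F,G,B], logical=[B,A,H,E,D,C,F,G]
After op 9 (rotate(-3)): offset=4, physical=[A,H,E,D,C,F,G,B], logical=[C,F,G,B,A,H,E,D]
After op 10 (swap(6, 1)): offset=4, physical=[A,H,F,D,C,E,G,B], logical=[C,E,G,B,A,H,F,D]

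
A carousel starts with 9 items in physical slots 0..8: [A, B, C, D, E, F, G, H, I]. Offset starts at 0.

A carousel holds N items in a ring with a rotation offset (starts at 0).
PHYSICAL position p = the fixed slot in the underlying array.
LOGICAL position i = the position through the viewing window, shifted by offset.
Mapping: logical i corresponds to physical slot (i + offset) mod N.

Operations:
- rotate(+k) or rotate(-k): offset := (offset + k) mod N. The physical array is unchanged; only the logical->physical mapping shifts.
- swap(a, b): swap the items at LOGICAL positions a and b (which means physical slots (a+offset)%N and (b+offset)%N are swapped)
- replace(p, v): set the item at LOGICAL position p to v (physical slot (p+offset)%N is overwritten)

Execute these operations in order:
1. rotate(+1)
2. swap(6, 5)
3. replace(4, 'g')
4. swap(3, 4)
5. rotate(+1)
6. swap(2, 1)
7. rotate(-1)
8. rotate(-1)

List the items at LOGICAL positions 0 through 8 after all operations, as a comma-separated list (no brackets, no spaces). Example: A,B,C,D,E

Answer: A,B,C,g,D,E,H,G,I

Derivation:
After op 1 (rotate(+1)): offset=1, physical=[A,B,C,D,E,F,G,H,I], logical=[B,C,D,E,F,G,H,I,A]
After op 2 (swap(6, 5)): offset=1, physical=[A,B,C,D,E,F,H,G,I], logical=[B,C,D,E,F,H,G,I,A]
After op 3 (replace(4, 'g')): offset=1, physical=[A,B,C,D,E,g,H,G,I], logical=[B,C,D,E,g,H,G,I,A]
After op 4 (swap(3, 4)): offset=1, physical=[A,B,C,D,g,E,H,G,I], logical=[B,C,D,g,E,H,G,I,A]
After op 5 (rotate(+1)): offset=2, physical=[A,B,C,D,g,E,H,G,I], logical=[C,D,g,E,H,G,I,A,B]
After op 6 (swap(2, 1)): offset=2, physical=[A,B,C,g,D,E,H,G,I], logical=[C,g,D,E,H,G,I,A,B]
After op 7 (rotate(-1)): offset=1, physical=[A,B,C,g,D,E,H,G,I], logical=[B,C,g,D,E,H,G,I,A]
After op 8 (rotate(-1)): offset=0, physical=[A,B,C,g,D,E,H,G,I], logical=[A,B,C,g,D,E,H,G,I]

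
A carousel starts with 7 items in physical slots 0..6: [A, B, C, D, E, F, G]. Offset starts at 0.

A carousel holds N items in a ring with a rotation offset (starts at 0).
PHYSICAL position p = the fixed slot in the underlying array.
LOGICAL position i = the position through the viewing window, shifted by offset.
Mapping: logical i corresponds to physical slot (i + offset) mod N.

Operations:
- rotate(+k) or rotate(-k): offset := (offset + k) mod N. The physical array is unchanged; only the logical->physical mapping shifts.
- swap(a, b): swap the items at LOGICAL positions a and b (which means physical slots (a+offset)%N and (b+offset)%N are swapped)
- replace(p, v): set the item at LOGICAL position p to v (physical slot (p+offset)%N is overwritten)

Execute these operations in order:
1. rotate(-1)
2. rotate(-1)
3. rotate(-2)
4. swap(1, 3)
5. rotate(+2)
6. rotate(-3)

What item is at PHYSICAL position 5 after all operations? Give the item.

Answer: F

Derivation:
After op 1 (rotate(-1)): offset=6, physical=[A,B,C,D,E,F,G], logical=[G,A,B,C,D,E,F]
After op 2 (rotate(-1)): offset=5, physical=[A,B,C,D,E,F,G], logical=[F,G,A,B,C,D,E]
After op 3 (rotate(-2)): offset=3, physical=[A,B,C,D,E,F,G], logical=[D,E,F,G,A,B,C]
After op 4 (swap(1, 3)): offset=3, physical=[A,B,C,D,G,F,E], logical=[D,G,F,E,A,B,C]
After op 5 (rotate(+2)): offset=5, physical=[A,B,C,D,G,F,E], logical=[F,E,A,B,C,D,G]
After op 6 (rotate(-3)): offset=2, physical=[A,B,C,D,G,F,E], logical=[C,D,G,F,E,A,B]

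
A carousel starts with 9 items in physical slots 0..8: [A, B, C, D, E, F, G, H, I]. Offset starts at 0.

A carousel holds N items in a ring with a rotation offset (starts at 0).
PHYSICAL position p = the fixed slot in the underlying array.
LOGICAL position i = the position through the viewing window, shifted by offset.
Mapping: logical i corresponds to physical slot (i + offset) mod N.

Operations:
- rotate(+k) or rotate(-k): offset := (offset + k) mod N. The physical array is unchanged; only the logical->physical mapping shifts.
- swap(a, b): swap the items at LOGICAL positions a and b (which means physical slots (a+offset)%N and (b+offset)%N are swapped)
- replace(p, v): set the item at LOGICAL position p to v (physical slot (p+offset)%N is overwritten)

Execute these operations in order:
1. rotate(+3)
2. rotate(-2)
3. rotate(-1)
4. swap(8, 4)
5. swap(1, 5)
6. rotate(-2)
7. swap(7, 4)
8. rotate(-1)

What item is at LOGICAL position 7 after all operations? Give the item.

After op 1 (rotate(+3)): offset=3, physical=[A,B,C,D,E,F,G,H,I], logical=[D,E,F,G,H,I,A,B,C]
After op 2 (rotate(-2)): offset=1, physical=[A,B,C,D,E,F,G,H,I], logical=[B,C,D,E,F,G,H,I,A]
After op 3 (rotate(-1)): offset=0, physical=[A,B,C,D,E,F,G,H,I], logical=[A,B,C,D,E,F,G,H,I]
After op 4 (swap(8, 4)): offset=0, physical=[A,B,C,D,I,F,G,H,E], logical=[A,B,C,D,I,F,G,H,E]
After op 5 (swap(1, 5)): offset=0, physical=[A,F,C,D,I,B,G,H,E], logical=[A,F,C,D,I,B,G,H,E]
After op 6 (rotate(-2)): offset=7, physical=[A,F,C,D,I,B,G,H,E], logical=[H,E,A,F,C,D,I,B,G]
After op 7 (swap(7, 4)): offset=7, physical=[A,F,B,D,I,C,G,H,E], logical=[H,E,A,F,B,D,I,C,G]
After op 8 (rotate(-1)): offset=6, physical=[A,F,B,D,I,C,G,H,E], logical=[G,H,E,A,F,B,D,I,C]

Answer: I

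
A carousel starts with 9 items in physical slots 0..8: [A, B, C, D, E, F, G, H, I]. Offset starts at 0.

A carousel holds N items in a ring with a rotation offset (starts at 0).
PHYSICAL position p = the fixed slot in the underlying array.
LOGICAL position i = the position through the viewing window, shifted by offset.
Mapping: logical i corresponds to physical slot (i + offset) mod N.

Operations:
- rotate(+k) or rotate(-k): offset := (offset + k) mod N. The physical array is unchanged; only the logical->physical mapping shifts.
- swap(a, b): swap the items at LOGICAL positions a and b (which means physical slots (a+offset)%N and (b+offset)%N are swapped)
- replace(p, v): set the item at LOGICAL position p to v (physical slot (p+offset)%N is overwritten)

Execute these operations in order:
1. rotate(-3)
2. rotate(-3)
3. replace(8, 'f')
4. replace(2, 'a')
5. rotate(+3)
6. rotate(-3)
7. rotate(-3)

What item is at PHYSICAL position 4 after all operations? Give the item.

After op 1 (rotate(-3)): offset=6, physical=[A,B,C,D,E,F,G,H,I], logical=[G,H,I,A,B,C,D,E,F]
After op 2 (rotate(-3)): offset=3, physical=[A,B,C,D,E,F,G,H,I], logical=[D,E,F,G,H,I,A,B,C]
After op 3 (replace(8, 'f')): offset=3, physical=[A,B,f,D,E,F,G,H,I], logical=[D,E,F,G,H,I,A,B,f]
After op 4 (replace(2, 'a')): offset=3, physical=[A,B,f,D,E,a,G,H,I], logical=[D,E,a,G,H,I,A,B,f]
After op 5 (rotate(+3)): offset=6, physical=[A,B,f,D,E,a,G,H,I], logical=[G,H,I,A,B,f,D,E,a]
After op 6 (rotate(-3)): offset=3, physical=[A,B,f,D,E,a,G,H,I], logical=[D,E,a,G,H,I,A,B,f]
After op 7 (rotate(-3)): offset=0, physical=[A,B,f,D,E,a,G,H,I], logical=[A,B,f,D,E,a,G,H,I]

Answer: E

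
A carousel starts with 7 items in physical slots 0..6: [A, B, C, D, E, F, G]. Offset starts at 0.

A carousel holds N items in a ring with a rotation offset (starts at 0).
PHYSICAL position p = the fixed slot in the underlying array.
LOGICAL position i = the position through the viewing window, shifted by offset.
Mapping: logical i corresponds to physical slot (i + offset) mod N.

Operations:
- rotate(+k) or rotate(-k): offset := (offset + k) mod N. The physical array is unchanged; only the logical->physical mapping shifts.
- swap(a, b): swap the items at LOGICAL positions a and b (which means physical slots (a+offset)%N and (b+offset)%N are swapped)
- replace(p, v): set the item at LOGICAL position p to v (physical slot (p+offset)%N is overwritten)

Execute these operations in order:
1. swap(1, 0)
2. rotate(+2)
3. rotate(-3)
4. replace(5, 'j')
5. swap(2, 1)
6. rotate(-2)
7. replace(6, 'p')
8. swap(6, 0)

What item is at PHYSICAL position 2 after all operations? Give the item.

Answer: C

Derivation:
After op 1 (swap(1, 0)): offset=0, physical=[B,A,C,D,E,F,G], logical=[B,A,C,D,E,F,G]
After op 2 (rotate(+2)): offset=2, physical=[B,A,C,D,E,F,G], logical=[C,D,E,F,G,B,A]
After op 3 (rotate(-3)): offset=6, physical=[B,A,C,D,E,F,G], logical=[G,B,A,C,D,E,F]
After op 4 (replace(5, 'j')): offset=6, physical=[B,A,C,D,j,F,G], logical=[G,B,A,C,D,j,F]
After op 5 (swap(2, 1)): offset=6, physical=[A,B,C,D,j,F,G], logical=[G,A,B,C,D,j,F]
After op 6 (rotate(-2)): offset=4, physical=[A,B,C,D,j,F,G], logical=[j,F,G,A,B,C,D]
After op 7 (replace(6, 'p')): offset=4, physical=[A,B,C,p,j,F,G], logical=[j,F,G,A,B,C,p]
After op 8 (swap(6, 0)): offset=4, physical=[A,B,C,j,p,F,G], logical=[p,F,G,A,B,C,j]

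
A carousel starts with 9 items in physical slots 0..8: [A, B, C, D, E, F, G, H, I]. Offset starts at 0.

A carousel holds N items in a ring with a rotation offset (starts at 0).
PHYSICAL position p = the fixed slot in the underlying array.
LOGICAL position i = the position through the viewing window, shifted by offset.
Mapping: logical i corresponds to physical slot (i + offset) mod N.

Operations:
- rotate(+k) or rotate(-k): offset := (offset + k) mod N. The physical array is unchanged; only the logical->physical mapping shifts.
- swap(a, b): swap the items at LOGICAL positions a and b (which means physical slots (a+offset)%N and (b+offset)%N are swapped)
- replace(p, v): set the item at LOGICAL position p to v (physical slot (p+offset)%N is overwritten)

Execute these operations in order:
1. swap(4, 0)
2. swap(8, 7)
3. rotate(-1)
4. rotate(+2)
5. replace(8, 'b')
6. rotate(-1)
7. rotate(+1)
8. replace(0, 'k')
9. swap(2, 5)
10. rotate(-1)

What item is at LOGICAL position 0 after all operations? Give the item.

After op 1 (swap(4, 0)): offset=0, physical=[E,B,C,D,A,F,G,H,I], logical=[E,B,C,D,A,F,G,H,I]
After op 2 (swap(8, 7)): offset=0, physical=[E,B,C,D,A,F,G,I,H], logical=[E,B,C,D,A,F,G,I,H]
After op 3 (rotate(-1)): offset=8, physical=[E,B,C,D,A,F,G,I,H], logical=[H,E,B,C,D,A,F,G,I]
After op 4 (rotate(+2)): offset=1, physical=[E,B,C,D,A,F,G,I,H], logical=[B,C,D,A,F,G,I,H,E]
After op 5 (replace(8, 'b')): offset=1, physical=[b,B,C,D,A,F,G,I,H], logical=[B,C,D,A,F,G,I,H,b]
After op 6 (rotate(-1)): offset=0, physical=[b,B,C,D,A,F,G,I,H], logical=[b,B,C,D,A,F,G,I,H]
After op 7 (rotate(+1)): offset=1, physical=[b,B,C,D,A,F,G,I,H], logical=[B,C,D,A,F,G,I,H,b]
After op 8 (replace(0, 'k')): offset=1, physical=[b,k,C,D,A,F,G,I,H], logical=[k,C,D,A,F,G,I,H,b]
After op 9 (swap(2, 5)): offset=1, physical=[b,k,C,G,A,F,D,I,H], logical=[k,C,G,A,F,D,I,H,b]
After op 10 (rotate(-1)): offset=0, physical=[b,k,C,G,A,F,D,I,H], logical=[b,k,C,G,A,F,D,I,H]

Answer: b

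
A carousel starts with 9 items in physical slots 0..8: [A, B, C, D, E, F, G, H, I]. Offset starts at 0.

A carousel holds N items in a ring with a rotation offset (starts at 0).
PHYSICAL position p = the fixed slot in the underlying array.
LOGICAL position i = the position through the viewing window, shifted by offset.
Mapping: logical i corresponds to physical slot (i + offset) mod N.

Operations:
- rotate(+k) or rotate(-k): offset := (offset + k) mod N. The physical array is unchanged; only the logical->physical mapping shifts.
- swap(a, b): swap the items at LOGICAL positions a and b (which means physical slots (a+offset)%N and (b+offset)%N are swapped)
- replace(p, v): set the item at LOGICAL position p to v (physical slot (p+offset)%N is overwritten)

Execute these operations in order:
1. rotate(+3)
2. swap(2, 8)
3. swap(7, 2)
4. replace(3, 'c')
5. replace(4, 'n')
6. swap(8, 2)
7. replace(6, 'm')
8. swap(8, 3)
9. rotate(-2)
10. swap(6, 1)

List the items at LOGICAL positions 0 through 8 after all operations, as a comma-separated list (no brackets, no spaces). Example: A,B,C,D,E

Answer: C,n,D,E,F,B,c,I,m

Derivation:
After op 1 (rotate(+3)): offset=3, physical=[A,B,C,D,E,F,G,H,I], logical=[D,E,F,G,H,I,A,B,C]
After op 2 (swap(2, 8)): offset=3, physical=[A,B,F,D,E,C,G,H,I], logical=[D,E,C,G,H,I,A,B,F]
After op 3 (swap(7, 2)): offset=3, physical=[A,C,F,D,E,B,G,H,I], logical=[D,E,B,G,H,I,A,C,F]
After op 4 (replace(3, 'c')): offset=3, physical=[A,C,F,D,E,B,c,H,I], logical=[D,E,B,c,H,I,A,C,F]
After op 5 (replace(4, 'n')): offset=3, physical=[A,C,F,D,E,B,c,n,I], logical=[D,E,B,c,n,I,A,C,F]
After op 6 (swap(8, 2)): offset=3, physical=[A,C,B,D,E,F,c,n,I], logical=[D,E,F,c,n,I,A,C,B]
After op 7 (replace(6, 'm')): offset=3, physical=[m,C,B,D,E,F,c,n,I], logical=[D,E,F,c,n,I,m,C,B]
After op 8 (swap(8, 3)): offset=3, physical=[m,C,c,D,E,F,B,n,I], logical=[D,E,F,B,n,I,m,C,c]
After op 9 (rotate(-2)): offset=1, physical=[m,C,c,D,E,F,B,n,I], logical=[C,c,D,E,F,B,n,I,m]
After op 10 (swap(6, 1)): offset=1, physical=[m,C,n,D,E,F,B,c,I], logical=[C,n,D,E,F,B,c,I,m]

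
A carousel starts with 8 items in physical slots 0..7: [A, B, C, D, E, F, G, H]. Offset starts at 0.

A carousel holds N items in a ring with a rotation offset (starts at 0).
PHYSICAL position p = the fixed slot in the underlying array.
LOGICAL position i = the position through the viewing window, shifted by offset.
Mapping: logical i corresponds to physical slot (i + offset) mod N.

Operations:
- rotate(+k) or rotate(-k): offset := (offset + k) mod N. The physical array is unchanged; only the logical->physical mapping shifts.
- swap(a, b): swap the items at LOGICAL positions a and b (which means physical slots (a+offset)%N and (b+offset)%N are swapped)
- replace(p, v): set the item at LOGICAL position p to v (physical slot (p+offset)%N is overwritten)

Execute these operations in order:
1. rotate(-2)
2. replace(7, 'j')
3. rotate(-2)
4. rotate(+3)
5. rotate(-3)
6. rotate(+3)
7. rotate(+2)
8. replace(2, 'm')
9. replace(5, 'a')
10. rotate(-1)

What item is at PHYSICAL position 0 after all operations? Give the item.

After op 1 (rotate(-2)): offset=6, physical=[A,B,C,D,E,F,G,H], logical=[G,H,A,B,C,D,E,F]
After op 2 (replace(7, 'j')): offset=6, physical=[A,B,C,D,E,j,G,H], logical=[G,H,A,B,C,D,E,j]
After op 3 (rotate(-2)): offset=4, physical=[A,B,C,D,E,j,G,H], logical=[E,j,G,H,A,B,C,D]
After op 4 (rotate(+3)): offset=7, physical=[A,B,C,D,E,j,G,H], logical=[H,A,B,C,D,E,j,G]
After op 5 (rotate(-3)): offset=4, physical=[A,B,C,D,E,j,G,H], logical=[E,j,G,H,A,B,C,D]
After op 6 (rotate(+3)): offset=7, physical=[A,B,C,D,E,j,G,H], logical=[H,A,B,C,D,E,j,G]
After op 7 (rotate(+2)): offset=1, physical=[A,B,C,D,E,j,G,H], logical=[B,C,D,E,j,G,H,A]
After op 8 (replace(2, 'm')): offset=1, physical=[A,B,C,m,E,j,G,H], logical=[B,C,m,E,j,G,H,A]
After op 9 (replace(5, 'a')): offset=1, physical=[A,B,C,m,E,j,a,H], logical=[B,C,m,E,j,a,H,A]
After op 10 (rotate(-1)): offset=0, physical=[A,B,C,m,E,j,a,H], logical=[A,B,C,m,E,j,a,H]

Answer: A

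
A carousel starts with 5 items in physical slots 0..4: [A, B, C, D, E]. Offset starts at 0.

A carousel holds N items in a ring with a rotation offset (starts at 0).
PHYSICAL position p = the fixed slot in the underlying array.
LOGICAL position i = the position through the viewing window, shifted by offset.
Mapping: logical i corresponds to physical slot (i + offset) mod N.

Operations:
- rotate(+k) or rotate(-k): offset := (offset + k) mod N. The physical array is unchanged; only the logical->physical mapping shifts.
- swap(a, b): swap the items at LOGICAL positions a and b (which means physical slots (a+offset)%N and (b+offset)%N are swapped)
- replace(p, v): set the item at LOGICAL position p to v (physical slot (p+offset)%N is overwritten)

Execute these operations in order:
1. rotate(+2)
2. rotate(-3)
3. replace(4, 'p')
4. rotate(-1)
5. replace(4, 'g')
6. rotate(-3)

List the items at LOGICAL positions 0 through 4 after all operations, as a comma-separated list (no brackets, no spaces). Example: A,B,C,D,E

After op 1 (rotate(+2)): offset=2, physical=[A,B,C,D,E], logical=[C,D,E,A,B]
After op 2 (rotate(-3)): offset=4, physical=[A,B,C,D,E], logical=[E,A,B,C,D]
After op 3 (replace(4, 'p')): offset=4, physical=[A,B,C,p,E], logical=[E,A,B,C,p]
After op 4 (rotate(-1)): offset=3, physical=[A,B,C,p,E], logical=[p,E,A,B,C]
After op 5 (replace(4, 'g')): offset=3, physical=[A,B,g,p,E], logical=[p,E,A,B,g]
After op 6 (rotate(-3)): offset=0, physical=[A,B,g,p,E], logical=[A,B,g,p,E]

Answer: A,B,g,p,E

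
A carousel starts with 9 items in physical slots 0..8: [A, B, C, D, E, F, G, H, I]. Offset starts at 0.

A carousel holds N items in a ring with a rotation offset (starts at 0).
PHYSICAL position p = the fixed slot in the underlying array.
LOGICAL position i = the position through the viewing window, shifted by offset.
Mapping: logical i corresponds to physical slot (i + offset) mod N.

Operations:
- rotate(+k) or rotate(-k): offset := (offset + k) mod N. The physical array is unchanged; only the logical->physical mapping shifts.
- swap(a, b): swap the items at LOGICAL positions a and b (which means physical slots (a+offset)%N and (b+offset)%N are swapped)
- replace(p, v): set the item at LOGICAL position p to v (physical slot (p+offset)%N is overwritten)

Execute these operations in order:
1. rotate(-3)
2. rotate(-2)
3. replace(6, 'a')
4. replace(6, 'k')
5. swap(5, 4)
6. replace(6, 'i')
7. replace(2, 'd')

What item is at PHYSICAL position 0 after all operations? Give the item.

Answer: I

Derivation:
After op 1 (rotate(-3)): offset=6, physical=[A,B,C,D,E,F,G,H,I], logical=[G,H,I,A,B,C,D,E,F]
After op 2 (rotate(-2)): offset=4, physical=[A,B,C,D,E,F,G,H,I], logical=[E,F,G,H,I,A,B,C,D]
After op 3 (replace(6, 'a')): offset=4, physical=[A,a,C,D,E,F,G,H,I], logical=[E,F,G,H,I,A,a,C,D]
After op 4 (replace(6, 'k')): offset=4, physical=[A,k,C,D,E,F,G,H,I], logical=[E,F,G,H,I,A,k,C,D]
After op 5 (swap(5, 4)): offset=4, physical=[I,k,C,D,E,F,G,H,A], logical=[E,F,G,H,A,I,k,C,D]
After op 6 (replace(6, 'i')): offset=4, physical=[I,i,C,D,E,F,G,H,A], logical=[E,F,G,H,A,I,i,C,D]
After op 7 (replace(2, 'd')): offset=4, physical=[I,i,C,D,E,F,d,H,A], logical=[E,F,d,H,A,I,i,C,D]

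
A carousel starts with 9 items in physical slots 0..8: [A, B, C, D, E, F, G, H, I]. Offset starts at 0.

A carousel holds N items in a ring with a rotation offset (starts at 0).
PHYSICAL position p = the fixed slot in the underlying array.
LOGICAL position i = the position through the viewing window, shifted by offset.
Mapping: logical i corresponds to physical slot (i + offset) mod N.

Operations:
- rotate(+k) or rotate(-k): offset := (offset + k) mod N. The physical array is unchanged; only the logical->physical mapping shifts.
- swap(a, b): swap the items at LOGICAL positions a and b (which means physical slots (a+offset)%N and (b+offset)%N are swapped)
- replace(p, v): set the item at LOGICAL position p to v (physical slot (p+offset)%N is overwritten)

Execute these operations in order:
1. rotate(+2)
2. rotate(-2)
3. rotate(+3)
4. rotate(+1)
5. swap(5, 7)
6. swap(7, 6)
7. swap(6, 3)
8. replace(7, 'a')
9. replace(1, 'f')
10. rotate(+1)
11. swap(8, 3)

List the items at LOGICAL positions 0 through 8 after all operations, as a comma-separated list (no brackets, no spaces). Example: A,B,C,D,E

Answer: f,G,A,E,C,H,a,D,I

Derivation:
After op 1 (rotate(+2)): offset=2, physical=[A,B,C,D,E,F,G,H,I], logical=[C,D,E,F,G,H,I,A,B]
After op 2 (rotate(-2)): offset=0, physical=[A,B,C,D,E,F,G,H,I], logical=[A,B,C,D,E,F,G,H,I]
After op 3 (rotate(+3)): offset=3, physical=[A,B,C,D,E,F,G,H,I], logical=[D,E,F,G,H,I,A,B,C]
After op 4 (rotate(+1)): offset=4, physical=[A,B,C,D,E,F,G,H,I], logical=[E,F,G,H,I,A,B,C,D]
After op 5 (swap(5, 7)): offset=4, physical=[C,B,A,D,E,F,G,H,I], logical=[E,F,G,H,I,C,B,A,D]
After op 6 (swap(7, 6)): offset=4, physical=[C,A,B,D,E,F,G,H,I], logical=[E,F,G,H,I,C,A,B,D]
After op 7 (swap(6, 3)): offset=4, physical=[C,H,B,D,E,F,G,A,I], logical=[E,F,G,A,I,C,H,B,D]
After op 8 (replace(7, 'a')): offset=4, physical=[C,H,a,D,E,F,G,A,I], logical=[E,F,G,A,I,C,H,a,D]
After op 9 (replace(1, 'f')): offset=4, physical=[C,H,a,D,E,f,G,A,I], logical=[E,f,G,A,I,C,H,a,D]
After op 10 (rotate(+1)): offset=5, physical=[C,H,a,D,E,f,G,A,I], logical=[f,G,A,I,C,H,a,D,E]
After op 11 (swap(8, 3)): offset=5, physical=[C,H,a,D,I,f,G,A,E], logical=[f,G,A,E,C,H,a,D,I]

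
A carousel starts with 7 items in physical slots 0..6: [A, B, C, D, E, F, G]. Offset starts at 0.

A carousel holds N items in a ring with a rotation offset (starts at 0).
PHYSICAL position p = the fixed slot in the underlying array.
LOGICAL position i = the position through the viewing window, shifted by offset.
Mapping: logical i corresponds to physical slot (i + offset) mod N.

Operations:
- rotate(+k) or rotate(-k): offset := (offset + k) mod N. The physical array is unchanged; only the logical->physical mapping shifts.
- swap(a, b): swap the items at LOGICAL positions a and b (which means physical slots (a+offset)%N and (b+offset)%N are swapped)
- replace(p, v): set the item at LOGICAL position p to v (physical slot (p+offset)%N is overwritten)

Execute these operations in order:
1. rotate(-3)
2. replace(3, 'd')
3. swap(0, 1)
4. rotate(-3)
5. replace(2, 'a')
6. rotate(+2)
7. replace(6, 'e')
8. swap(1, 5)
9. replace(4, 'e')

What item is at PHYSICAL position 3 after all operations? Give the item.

After op 1 (rotate(-3)): offset=4, physical=[A,B,C,D,E,F,G], logical=[E,F,G,A,B,C,D]
After op 2 (replace(3, 'd')): offset=4, physical=[d,B,C,D,E,F,G], logical=[E,F,G,d,B,C,D]
After op 3 (swap(0, 1)): offset=4, physical=[d,B,C,D,F,E,G], logical=[F,E,G,d,B,C,D]
After op 4 (rotate(-3)): offset=1, physical=[d,B,C,D,F,E,G], logical=[B,C,D,F,E,G,d]
After op 5 (replace(2, 'a')): offset=1, physical=[d,B,C,a,F,E,G], logical=[B,C,a,F,E,G,d]
After op 6 (rotate(+2)): offset=3, physical=[d,B,C,a,F,E,G], logical=[a,F,E,G,d,B,C]
After op 7 (replace(6, 'e')): offset=3, physical=[d,B,e,a,F,E,G], logical=[a,F,E,G,d,B,e]
After op 8 (swap(1, 5)): offset=3, physical=[d,F,e,a,B,E,G], logical=[a,B,E,G,d,F,e]
After op 9 (replace(4, 'e')): offset=3, physical=[e,F,e,a,B,E,G], logical=[a,B,E,G,e,F,e]

Answer: a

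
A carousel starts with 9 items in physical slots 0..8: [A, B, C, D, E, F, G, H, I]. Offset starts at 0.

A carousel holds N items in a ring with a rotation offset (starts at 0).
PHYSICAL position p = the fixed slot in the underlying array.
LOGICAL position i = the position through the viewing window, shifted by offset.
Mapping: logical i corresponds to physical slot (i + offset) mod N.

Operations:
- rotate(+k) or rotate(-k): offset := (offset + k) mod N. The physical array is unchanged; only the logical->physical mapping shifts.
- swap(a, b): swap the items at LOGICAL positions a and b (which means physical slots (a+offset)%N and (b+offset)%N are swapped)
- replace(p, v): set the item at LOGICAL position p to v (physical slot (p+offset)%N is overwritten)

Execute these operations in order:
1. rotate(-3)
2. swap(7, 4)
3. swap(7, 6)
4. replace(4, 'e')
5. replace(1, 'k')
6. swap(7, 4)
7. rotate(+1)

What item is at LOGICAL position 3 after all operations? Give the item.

Answer: D

Derivation:
After op 1 (rotate(-3)): offset=6, physical=[A,B,C,D,E,F,G,H,I], logical=[G,H,I,A,B,C,D,E,F]
After op 2 (swap(7, 4)): offset=6, physical=[A,E,C,D,B,F,G,H,I], logical=[G,H,I,A,E,C,D,B,F]
After op 3 (swap(7, 6)): offset=6, physical=[A,E,C,B,D,F,G,H,I], logical=[G,H,I,A,E,C,B,D,F]
After op 4 (replace(4, 'e')): offset=6, physical=[A,e,C,B,D,F,G,H,I], logical=[G,H,I,A,e,C,B,D,F]
After op 5 (replace(1, 'k')): offset=6, physical=[A,e,C,B,D,F,G,k,I], logical=[G,k,I,A,e,C,B,D,F]
After op 6 (swap(7, 4)): offset=6, physical=[A,D,C,B,e,F,G,k,I], logical=[G,k,I,A,D,C,B,e,F]
After op 7 (rotate(+1)): offset=7, physical=[A,D,C,B,e,F,G,k,I], logical=[k,I,A,D,C,B,e,F,G]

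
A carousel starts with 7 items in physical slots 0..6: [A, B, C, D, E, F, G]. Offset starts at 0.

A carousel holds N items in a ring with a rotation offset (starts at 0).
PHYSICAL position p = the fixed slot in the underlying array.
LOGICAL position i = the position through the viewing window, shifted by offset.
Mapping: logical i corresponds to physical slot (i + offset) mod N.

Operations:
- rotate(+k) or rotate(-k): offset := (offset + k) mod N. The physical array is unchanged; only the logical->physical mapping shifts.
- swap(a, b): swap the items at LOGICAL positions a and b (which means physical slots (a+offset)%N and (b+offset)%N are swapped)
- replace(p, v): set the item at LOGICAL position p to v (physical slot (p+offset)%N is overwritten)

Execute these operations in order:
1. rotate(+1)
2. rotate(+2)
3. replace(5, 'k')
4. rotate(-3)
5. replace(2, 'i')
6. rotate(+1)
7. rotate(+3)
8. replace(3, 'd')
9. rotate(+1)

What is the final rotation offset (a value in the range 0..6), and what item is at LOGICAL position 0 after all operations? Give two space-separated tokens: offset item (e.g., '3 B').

Answer: 5 F

Derivation:
After op 1 (rotate(+1)): offset=1, physical=[A,B,C,D,E,F,G], logical=[B,C,D,E,F,G,A]
After op 2 (rotate(+2)): offset=3, physical=[A,B,C,D,E,F,G], logical=[D,E,F,G,A,B,C]
After op 3 (replace(5, 'k')): offset=3, physical=[A,k,C,D,E,F,G], logical=[D,E,F,G,A,k,C]
After op 4 (rotate(-3)): offset=0, physical=[A,k,C,D,E,F,G], logical=[A,k,C,D,E,F,G]
After op 5 (replace(2, 'i')): offset=0, physical=[A,k,i,D,E,F,G], logical=[A,k,i,D,E,F,G]
After op 6 (rotate(+1)): offset=1, physical=[A,k,i,D,E,F,G], logical=[k,i,D,E,F,G,A]
After op 7 (rotate(+3)): offset=4, physical=[A,k,i,D,E,F,G], logical=[E,F,G,A,k,i,D]
After op 8 (replace(3, 'd')): offset=4, physical=[d,k,i,D,E,F,G], logical=[E,F,G,d,k,i,D]
After op 9 (rotate(+1)): offset=5, physical=[d,k,i,D,E,F,G], logical=[F,G,d,k,i,D,E]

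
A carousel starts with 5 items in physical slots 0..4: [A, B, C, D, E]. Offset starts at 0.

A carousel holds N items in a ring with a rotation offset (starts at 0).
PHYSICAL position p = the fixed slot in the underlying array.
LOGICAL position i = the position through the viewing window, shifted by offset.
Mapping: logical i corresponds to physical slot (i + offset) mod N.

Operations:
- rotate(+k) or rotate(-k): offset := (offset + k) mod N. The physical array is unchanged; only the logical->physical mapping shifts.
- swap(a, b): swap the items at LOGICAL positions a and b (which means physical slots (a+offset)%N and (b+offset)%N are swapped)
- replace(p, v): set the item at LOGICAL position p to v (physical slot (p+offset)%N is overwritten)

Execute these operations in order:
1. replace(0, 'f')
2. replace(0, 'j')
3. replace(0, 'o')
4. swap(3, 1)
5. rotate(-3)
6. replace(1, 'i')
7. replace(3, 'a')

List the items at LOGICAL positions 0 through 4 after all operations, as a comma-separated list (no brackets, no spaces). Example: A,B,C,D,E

Answer: C,i,E,a,D

Derivation:
After op 1 (replace(0, 'f')): offset=0, physical=[f,B,C,D,E], logical=[f,B,C,D,E]
After op 2 (replace(0, 'j')): offset=0, physical=[j,B,C,D,E], logical=[j,B,C,D,E]
After op 3 (replace(0, 'o')): offset=0, physical=[o,B,C,D,E], logical=[o,B,C,D,E]
After op 4 (swap(3, 1)): offset=0, physical=[o,D,C,B,E], logical=[o,D,C,B,E]
After op 5 (rotate(-3)): offset=2, physical=[o,D,C,B,E], logical=[C,B,E,o,D]
After op 6 (replace(1, 'i')): offset=2, physical=[o,D,C,i,E], logical=[C,i,E,o,D]
After op 7 (replace(3, 'a')): offset=2, physical=[a,D,C,i,E], logical=[C,i,E,a,D]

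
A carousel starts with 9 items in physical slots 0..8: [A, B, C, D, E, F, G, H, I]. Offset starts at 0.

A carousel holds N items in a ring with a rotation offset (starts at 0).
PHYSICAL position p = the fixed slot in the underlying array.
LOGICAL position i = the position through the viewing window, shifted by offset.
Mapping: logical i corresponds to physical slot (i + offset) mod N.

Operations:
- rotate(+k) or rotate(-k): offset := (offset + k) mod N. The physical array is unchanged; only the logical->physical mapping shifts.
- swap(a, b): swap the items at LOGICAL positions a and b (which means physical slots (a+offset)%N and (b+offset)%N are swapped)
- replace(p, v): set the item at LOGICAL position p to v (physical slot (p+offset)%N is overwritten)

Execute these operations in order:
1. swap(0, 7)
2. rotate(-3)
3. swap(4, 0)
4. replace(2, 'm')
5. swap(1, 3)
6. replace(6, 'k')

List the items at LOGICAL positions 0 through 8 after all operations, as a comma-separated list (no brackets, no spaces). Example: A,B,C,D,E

After op 1 (swap(0, 7)): offset=0, physical=[H,B,C,D,E,F,G,A,I], logical=[H,B,C,D,E,F,G,A,I]
After op 2 (rotate(-3)): offset=6, physical=[H,B,C,D,E,F,G,A,I], logical=[G,A,I,H,B,C,D,E,F]
After op 3 (swap(4, 0)): offset=6, physical=[H,G,C,D,E,F,B,A,I], logical=[B,A,I,H,G,C,D,E,F]
After op 4 (replace(2, 'm')): offset=6, physical=[H,G,C,D,E,F,B,A,m], logical=[B,A,m,H,G,C,D,E,F]
After op 5 (swap(1, 3)): offset=6, physical=[A,G,C,D,E,F,B,H,m], logical=[B,H,m,A,G,C,D,E,F]
After op 6 (replace(6, 'k')): offset=6, physical=[A,G,C,k,E,F,B,H,m], logical=[B,H,m,A,G,C,k,E,F]

Answer: B,H,m,A,G,C,k,E,F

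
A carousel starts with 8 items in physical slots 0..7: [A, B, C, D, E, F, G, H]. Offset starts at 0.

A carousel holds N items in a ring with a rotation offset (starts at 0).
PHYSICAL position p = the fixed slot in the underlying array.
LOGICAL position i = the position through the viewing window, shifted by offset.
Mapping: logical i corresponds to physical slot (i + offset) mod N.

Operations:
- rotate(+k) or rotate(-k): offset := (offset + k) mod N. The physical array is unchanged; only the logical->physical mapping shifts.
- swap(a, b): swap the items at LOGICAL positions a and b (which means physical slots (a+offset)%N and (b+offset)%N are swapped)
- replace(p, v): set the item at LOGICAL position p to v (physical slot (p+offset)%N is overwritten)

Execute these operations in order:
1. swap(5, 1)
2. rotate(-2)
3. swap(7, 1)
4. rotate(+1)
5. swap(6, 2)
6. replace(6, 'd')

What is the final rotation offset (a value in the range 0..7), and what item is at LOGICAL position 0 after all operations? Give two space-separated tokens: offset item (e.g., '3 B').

After op 1 (swap(5, 1)): offset=0, physical=[A,F,C,D,E,B,G,H], logical=[A,F,C,D,E,B,G,H]
After op 2 (rotate(-2)): offset=6, physical=[A,F,C,D,E,B,G,H], logical=[G,H,A,F,C,D,E,B]
After op 3 (swap(7, 1)): offset=6, physical=[A,F,C,D,E,H,G,B], logical=[G,B,A,F,C,D,E,H]
After op 4 (rotate(+1)): offset=7, physical=[A,F,C,D,E,H,G,B], logical=[B,A,F,C,D,E,H,G]
After op 5 (swap(6, 2)): offset=7, physical=[A,H,C,D,E,F,G,B], logical=[B,A,H,C,D,E,F,G]
After op 6 (replace(6, 'd')): offset=7, physical=[A,H,C,D,E,d,G,B], logical=[B,A,H,C,D,E,d,G]

Answer: 7 B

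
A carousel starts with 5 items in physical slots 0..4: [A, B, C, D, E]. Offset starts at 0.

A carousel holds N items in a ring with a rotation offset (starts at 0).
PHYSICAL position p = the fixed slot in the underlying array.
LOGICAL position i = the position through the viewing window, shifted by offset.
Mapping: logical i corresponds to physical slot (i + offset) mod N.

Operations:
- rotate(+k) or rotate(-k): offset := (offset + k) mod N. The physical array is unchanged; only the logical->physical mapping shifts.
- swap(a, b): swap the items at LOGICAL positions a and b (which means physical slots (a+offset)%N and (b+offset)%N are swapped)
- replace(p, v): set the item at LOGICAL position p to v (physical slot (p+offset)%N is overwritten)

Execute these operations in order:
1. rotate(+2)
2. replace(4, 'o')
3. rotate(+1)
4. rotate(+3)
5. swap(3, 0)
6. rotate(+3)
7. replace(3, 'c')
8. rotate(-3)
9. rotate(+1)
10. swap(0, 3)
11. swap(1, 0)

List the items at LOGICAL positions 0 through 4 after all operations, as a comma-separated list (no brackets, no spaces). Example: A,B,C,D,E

After op 1 (rotate(+2)): offset=2, physical=[A,B,C,D,E], logical=[C,D,E,A,B]
After op 2 (replace(4, 'o')): offset=2, physical=[A,o,C,D,E], logical=[C,D,E,A,o]
After op 3 (rotate(+1)): offset=3, physical=[A,o,C,D,E], logical=[D,E,A,o,C]
After op 4 (rotate(+3)): offset=1, physical=[A,o,C,D,E], logical=[o,C,D,E,A]
After op 5 (swap(3, 0)): offset=1, physical=[A,E,C,D,o], logical=[E,C,D,o,A]
After op 6 (rotate(+3)): offset=4, physical=[A,E,C,D,o], logical=[o,A,E,C,D]
After op 7 (replace(3, 'c')): offset=4, physical=[A,E,c,D,o], logical=[o,A,E,c,D]
After op 8 (rotate(-3)): offset=1, physical=[A,E,c,D,o], logical=[E,c,D,o,A]
After op 9 (rotate(+1)): offset=2, physical=[A,E,c,D,o], logical=[c,D,o,A,E]
After op 10 (swap(0, 3)): offset=2, physical=[c,E,A,D,o], logical=[A,D,o,c,E]
After op 11 (swap(1, 0)): offset=2, physical=[c,E,D,A,o], logical=[D,A,o,c,E]

Answer: D,A,o,c,E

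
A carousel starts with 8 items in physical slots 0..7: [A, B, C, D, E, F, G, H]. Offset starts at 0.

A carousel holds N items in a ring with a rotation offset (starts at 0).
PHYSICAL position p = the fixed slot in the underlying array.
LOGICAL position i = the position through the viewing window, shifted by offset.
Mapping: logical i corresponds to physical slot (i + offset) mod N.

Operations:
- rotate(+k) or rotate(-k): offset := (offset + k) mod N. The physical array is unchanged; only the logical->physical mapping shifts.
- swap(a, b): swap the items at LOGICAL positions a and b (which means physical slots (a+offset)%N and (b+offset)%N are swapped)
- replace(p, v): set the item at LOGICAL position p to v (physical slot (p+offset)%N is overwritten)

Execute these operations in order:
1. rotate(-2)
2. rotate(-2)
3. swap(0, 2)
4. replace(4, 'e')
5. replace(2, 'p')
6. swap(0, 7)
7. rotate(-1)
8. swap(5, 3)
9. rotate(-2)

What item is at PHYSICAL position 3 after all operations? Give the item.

Answer: G

Derivation:
After op 1 (rotate(-2)): offset=6, physical=[A,B,C,D,E,F,G,H], logical=[G,H,A,B,C,D,E,F]
After op 2 (rotate(-2)): offset=4, physical=[A,B,C,D,E,F,G,H], logical=[E,F,G,H,A,B,C,D]
After op 3 (swap(0, 2)): offset=4, physical=[A,B,C,D,G,F,E,H], logical=[G,F,E,H,A,B,C,D]
After op 4 (replace(4, 'e')): offset=4, physical=[e,B,C,D,G,F,E,H], logical=[G,F,E,H,e,B,C,D]
After op 5 (replace(2, 'p')): offset=4, physical=[e,B,C,D,G,F,p,H], logical=[G,F,p,H,e,B,C,D]
After op 6 (swap(0, 7)): offset=4, physical=[e,B,C,G,D,F,p,H], logical=[D,F,p,H,e,B,C,G]
After op 7 (rotate(-1)): offset=3, physical=[e,B,C,G,D,F,p,H], logical=[G,D,F,p,H,e,B,C]
After op 8 (swap(5, 3)): offset=3, physical=[p,B,C,G,D,F,e,H], logical=[G,D,F,e,H,p,B,C]
After op 9 (rotate(-2)): offset=1, physical=[p,B,C,G,D,F,e,H], logical=[B,C,G,D,F,e,H,p]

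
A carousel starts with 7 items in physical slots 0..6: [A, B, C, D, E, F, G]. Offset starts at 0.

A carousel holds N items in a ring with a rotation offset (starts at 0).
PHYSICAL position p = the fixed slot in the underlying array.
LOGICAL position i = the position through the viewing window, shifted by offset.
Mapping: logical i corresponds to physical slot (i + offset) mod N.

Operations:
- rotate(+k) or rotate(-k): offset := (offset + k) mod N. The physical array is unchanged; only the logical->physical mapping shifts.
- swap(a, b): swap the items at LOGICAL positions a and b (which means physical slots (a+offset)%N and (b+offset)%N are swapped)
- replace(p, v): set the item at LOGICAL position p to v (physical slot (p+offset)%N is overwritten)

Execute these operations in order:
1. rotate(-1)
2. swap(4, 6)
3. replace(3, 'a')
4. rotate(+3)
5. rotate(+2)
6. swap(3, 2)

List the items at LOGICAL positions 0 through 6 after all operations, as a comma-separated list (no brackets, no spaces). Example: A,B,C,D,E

Answer: E,D,A,G,B,a,F

Derivation:
After op 1 (rotate(-1)): offset=6, physical=[A,B,C,D,E,F,G], logical=[G,A,B,C,D,E,F]
After op 2 (swap(4, 6)): offset=6, physical=[A,B,C,F,E,D,G], logical=[G,A,B,C,F,E,D]
After op 3 (replace(3, 'a')): offset=6, physical=[A,B,a,F,E,D,G], logical=[G,A,B,a,F,E,D]
After op 4 (rotate(+3)): offset=2, physical=[A,B,a,F,E,D,G], logical=[a,F,E,D,G,A,B]
After op 5 (rotate(+2)): offset=4, physical=[A,B,a,F,E,D,G], logical=[E,D,G,A,B,a,F]
After op 6 (swap(3, 2)): offset=4, physical=[G,B,a,F,E,D,A], logical=[E,D,A,G,B,a,F]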